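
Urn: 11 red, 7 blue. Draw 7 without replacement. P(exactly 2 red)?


Hypergeometric: C(11,2)×C(7,5)/C(18,7)
= 55×21/31824 = 385/10608

P(X=2) = 385/10608 ≈ 3.63%


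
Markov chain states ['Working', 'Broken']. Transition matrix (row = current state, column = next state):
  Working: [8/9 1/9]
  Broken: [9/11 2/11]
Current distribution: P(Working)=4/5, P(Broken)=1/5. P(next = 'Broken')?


P(next=Broken) = Σᵢ P(now=i)×P(i→Broken)
= 4/5×1/9 + 1/5×2/11
= 4/45 + 2/55 = 62/495

P = 62/495 ≈ 0.1253


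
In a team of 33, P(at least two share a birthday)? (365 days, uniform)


P(all different) = Π(365-i)/365 for i=0..32
= 0.225028
P(match) = 1 - 0.225028 = 0.774972

P ≈ 0.7750 ≈ 77.50%


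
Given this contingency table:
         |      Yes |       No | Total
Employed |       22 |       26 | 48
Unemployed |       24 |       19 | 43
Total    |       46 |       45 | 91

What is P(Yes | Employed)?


P(Yes | Employed) = 22/(22+26) = 22/48 = 11/24

P(Yes|Employed) = 11/24 ≈ 45.83%


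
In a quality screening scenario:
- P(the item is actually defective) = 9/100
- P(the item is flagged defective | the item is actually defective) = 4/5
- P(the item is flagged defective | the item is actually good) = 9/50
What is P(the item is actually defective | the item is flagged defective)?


Using Bayes' theorem:
P(A|B) = P(B|A)·P(A) / P(B)

P(the item is flagged defective) = 4/5 × 9/100 + 9/50 × 91/100
= 9/125 + 819/5000 = 1179/5000

P(the item is actually defective|the item is flagged defective) = (9/125) / (1179/5000) = 40/131

P(the item is actually defective|the item is flagged defective) = 40/131 ≈ 30.53%


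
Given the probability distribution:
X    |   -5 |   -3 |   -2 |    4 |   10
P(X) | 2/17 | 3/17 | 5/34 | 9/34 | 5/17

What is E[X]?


E[X] = Σ x·P(X=x)
= (-5)×(2/17) + (-3)×(3/17) + (-2)×(5/34) + (4)×(9/34) + (10)×(5/17)
= 44/17

E[X] = 44/17


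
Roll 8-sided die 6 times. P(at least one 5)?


P(no 5)^6 = (7/8)^6 = 117649/262144
P(≥1) = 1 - 117649/262144 = 144495/262144

P = 144495/262144 ≈ 55.12%


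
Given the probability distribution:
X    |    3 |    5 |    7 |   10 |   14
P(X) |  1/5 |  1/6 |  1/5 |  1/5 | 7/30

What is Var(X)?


E[X] = 81/10
E[X²] = 163/2
Var(X) = E[X²] - (E[X])² = 163/2 - 6561/100 = 1589/100

Var(X) = 1589/100 ≈ 15.8900


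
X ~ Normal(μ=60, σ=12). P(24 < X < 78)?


z₁=(24-60)/12=-3.0, z₂=(78-60)/12=1.5
P = Φ(1.5) - Φ(-3.0) = 0.933193 - 0.001350 = 0.931843 ≈ 0.9318

P(24 < X < 78) ≈ 0.9318


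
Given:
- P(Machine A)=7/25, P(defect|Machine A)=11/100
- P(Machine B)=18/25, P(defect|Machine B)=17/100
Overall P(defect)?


P(B) = Σ P(B|Aᵢ)×P(Aᵢ)
  11/100×7/25 = 77/2500
  17/100×18/25 = 153/1250
Sum = 383/2500

P(defect) = 383/2500 ≈ 15.32%


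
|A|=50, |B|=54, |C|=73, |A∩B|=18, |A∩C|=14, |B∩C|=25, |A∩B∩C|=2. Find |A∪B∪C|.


|A∪B∪C| = 50+54+73-18-14-25+2 = 122

|A∪B∪C| = 122


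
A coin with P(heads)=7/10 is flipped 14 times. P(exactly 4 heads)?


Binomial: P(X=4) = C(14,4)×p^4×(1-p)^10
= 1001 × 2401/10000 × 59049/10000000000 = 141918425649/100000000000000

P(X=4) = 141918425649/100000000000000 ≈ 0.14%


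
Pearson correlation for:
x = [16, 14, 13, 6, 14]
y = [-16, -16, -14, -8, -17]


n=5, Σx=63, Σy=-71, Σxy=-948, Σx²=853, Σy²=1061
r = (5×(-948) - 63×(-71))/√((5×853 - 63²)(5×1061 - (-71)²))
= -267/√(296×264) = -267/√78144 ≈ -267/279.5425 ≈ -0.9551

r ≈ -0.9551


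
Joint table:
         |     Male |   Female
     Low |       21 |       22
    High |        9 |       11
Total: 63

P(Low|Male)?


P(Low|Male) = 21/(21+9) = 21/30 = 7/10

P = 7/10 ≈ 70.00%


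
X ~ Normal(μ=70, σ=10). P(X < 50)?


z = (50-70)/10 = -2.0
P(Z < -2.0) = 0.0228

P(X < 50) ≈ 0.0228


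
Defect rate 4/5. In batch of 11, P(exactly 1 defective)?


Binomial: P(X=1) = C(11,1)×p^1×(1-p)^10
= 11 × 4/5 × 1/9765625 = 44/48828125

P(X=1) = 44/48828125 ≈ 0.00%


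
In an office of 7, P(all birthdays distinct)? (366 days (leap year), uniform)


P(all different) = Π(366-i)/366 for i=0..6
= (366/366)×(365/366)×...×(360/366)
= 0.943914

P ≈ 0.9439 ≈ 94.39%


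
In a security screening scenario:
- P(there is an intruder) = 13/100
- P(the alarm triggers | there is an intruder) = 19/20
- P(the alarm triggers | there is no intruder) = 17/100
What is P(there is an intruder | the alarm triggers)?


Using Bayes' theorem:
P(A|B) = P(B|A)·P(A) / P(B)

P(the alarm triggers) = 19/20 × 13/100 + 17/100 × 87/100
= 247/2000 + 1479/10000 = 1357/5000

P(there is an intruder|the alarm triggers) = (247/2000) / (1357/5000) = 1235/2714

P(there is an intruder|the alarm triggers) = 1235/2714 ≈ 45.50%


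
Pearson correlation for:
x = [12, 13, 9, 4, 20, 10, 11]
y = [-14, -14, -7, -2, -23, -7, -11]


n=7, Σx=79, Σy=-78, Σxy=-1072, Σx²=1031, Σy²=1144
r = (7×(-1072) - 79×(-78))/√((7×1031 - 79²)(7×1144 - (-78)²))
= -1342/√(976×1924) = -1342/√1877824 ≈ -1342/1370.3372 ≈ -0.9793

r ≈ -0.9793


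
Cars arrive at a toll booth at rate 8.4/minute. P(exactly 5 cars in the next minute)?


Poisson(λ=8.4): P(X=5) = e^(-λ)×λ^k/k!
= e^(-8.4) × 8.4^5 / 5!
≈ 0.0002248673242 × 41821.19424 / 120 ≈ 0.078369

P(X=5) ≈ 0.078369 ≈ 7.84%


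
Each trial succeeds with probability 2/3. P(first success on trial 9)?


Geometric: P(X=9) = (1-p)^(k-1)×p = (1/3)^8×2/3 = 2/19683

P(X=9) = 2/19683 ≈ 0.01%


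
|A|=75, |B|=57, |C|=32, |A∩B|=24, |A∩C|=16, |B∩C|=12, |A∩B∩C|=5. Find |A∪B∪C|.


|A∪B∪C| = 75+57+32-24-16-12+5 = 117

|A∪B∪C| = 117


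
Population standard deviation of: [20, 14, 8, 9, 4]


Mean = 55/5 = 11
  (20-11)²=81
  (14-11)²=9
  (8-11)²=9
  (9-11)²=4
  (4-11)²=49
Σ(x-μ)² = 152
σ² = 152/5

σ = √(152/5) ≈ 5.5136


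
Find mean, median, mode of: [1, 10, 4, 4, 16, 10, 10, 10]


Sorted: [1, 4, 4, 10, 10, 10, 10, 16]
Mean = 65/8
Median = 10
Freq: {1: 1, 10: 4, 4: 2, 16: 1}
Mode: [10]

Mean=65/8, Median=10, Mode=10


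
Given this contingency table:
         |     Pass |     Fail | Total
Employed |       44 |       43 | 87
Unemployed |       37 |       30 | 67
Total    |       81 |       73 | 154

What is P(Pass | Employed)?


P(Pass | Employed) = 44/(44+43) = 44/87

P(Pass|Employed) = 44/87 ≈ 50.57%


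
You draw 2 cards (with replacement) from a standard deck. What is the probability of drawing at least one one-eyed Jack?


P(not a one-eyed Jack) = 50/52 = 25/26
P(none in 2 draws) = (25/26)^2 = 625/676
P(≥1 one-eyed Jack) = 1 - 625/676 = 51/676

P = 51/676 ≈ 7.54%


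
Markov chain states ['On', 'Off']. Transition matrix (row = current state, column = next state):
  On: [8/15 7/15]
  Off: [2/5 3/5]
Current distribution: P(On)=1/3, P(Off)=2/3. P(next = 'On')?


P(next=On) = Σᵢ P(now=i)×P(i→On)
= 1/3×8/15 + 2/3×2/5
= 8/45 + 4/15 = 4/9

P = 4/9 ≈ 0.4444


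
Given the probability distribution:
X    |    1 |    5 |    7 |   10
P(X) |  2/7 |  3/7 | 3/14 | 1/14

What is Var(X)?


E[X] = 65/14
E[X²] = 401/14
Var(X) = E[X²] - (E[X])² = 401/14 - 4225/196 = 1389/196

Var(X) = 1389/196 ≈ 7.0867


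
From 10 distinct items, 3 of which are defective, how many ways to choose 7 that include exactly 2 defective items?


Choose 2 of the 3 defective items and 5 of the other 7 items:
C(3,2)×C(7,5) = 3×21 = 63

63


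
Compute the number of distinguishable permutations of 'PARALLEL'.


Letters: 8, freq: {'P': 1, 'A': 2, 'R': 1, 'L': 3, 'E': 1}
8!/(1!×2!×1!×3!×1!) = 40320/12 = 3360

3360


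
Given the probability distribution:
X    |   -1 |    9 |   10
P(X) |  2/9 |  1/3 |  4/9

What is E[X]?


E[X] = Σ x·P(X=x)
= (-1)×(2/9) + (9)×(1/3) + (10)×(4/9)
= 65/9

E[X] = 65/9


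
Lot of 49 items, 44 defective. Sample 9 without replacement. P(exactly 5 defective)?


Hypergeometric: C(44,5)×C(5,4)/C(49,9)
= 1086008×5/2054455634 = 20/7567

P(X=5) = 20/7567 ≈ 0.26%


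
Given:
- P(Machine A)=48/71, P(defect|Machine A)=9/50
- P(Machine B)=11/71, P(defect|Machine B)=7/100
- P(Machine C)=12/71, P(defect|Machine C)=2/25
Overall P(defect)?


P(B) = Σ P(B|Aᵢ)×P(Aᵢ)
  9/50×48/71 = 216/1775
  7/100×11/71 = 77/7100
  2/25×12/71 = 24/1775
Sum = 1037/7100

P(defect) = 1037/7100 ≈ 14.61%


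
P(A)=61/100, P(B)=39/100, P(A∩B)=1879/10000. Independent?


P(A)×P(B) = 2379/10000
P(A∩B) = 1879/10000
Not equal → NOT independent

No, not independent


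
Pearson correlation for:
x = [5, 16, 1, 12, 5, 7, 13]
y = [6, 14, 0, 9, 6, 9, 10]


n=7, Σx=59, Σy=54, Σxy=585, Σx²=669, Σy²=530
r = (7×585 - 59×54)/√((7×669 - 59²)(7×530 - 54²))
= 909/√(1202×794) = 909/√954388 ≈ 909/976.9278 ≈ 0.9305

r ≈ 0.9305


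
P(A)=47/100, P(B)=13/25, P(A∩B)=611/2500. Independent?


P(A)×P(B) = 611/2500
P(A∩B) = 611/2500
Equal ✓ → Independent

Yes, independent


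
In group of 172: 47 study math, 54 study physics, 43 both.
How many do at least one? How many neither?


|A∪B| = 47+54-43 = 58
Neither = 172-58 = 114

At least one: 58; Neither: 114


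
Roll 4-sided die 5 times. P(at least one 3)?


P(no 3)^5 = (3/4)^5 = 243/1024
P(≥1) = 1 - 243/1024 = 781/1024

P = 781/1024 ≈ 76.27%


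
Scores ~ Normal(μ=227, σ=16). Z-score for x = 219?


z = (x - μ)/σ = (219 - 227)/16 = -0.5

z = -0.5


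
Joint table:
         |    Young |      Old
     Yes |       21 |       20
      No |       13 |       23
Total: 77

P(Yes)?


P(Yes) = (21+20)/77 = 41/77

P(Yes) = 41/77 ≈ 53.25%


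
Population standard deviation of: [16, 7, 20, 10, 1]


Mean = 54/5
  (16-54/5)²=676/25
  (7-54/5)²=361/25
  (20-54/5)²=2116/25
  (10-54/5)²=16/25
  (1-54/5)²=2401/25
Σ(x-μ)² = 1114/5
σ² = (1114/5)/5 = 1114/25

σ = √(1114/25) ≈ 6.6753


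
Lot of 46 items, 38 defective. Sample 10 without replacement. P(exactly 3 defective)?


Hypergeometric: C(38,3)×C(8,7)/C(46,10)
= 8436×8/4076350421 = 96/5798507

P(X=3) = 96/5798507 ≈ 0.00%


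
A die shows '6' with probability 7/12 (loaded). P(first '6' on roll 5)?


Geometric: P(X=5) = (1-p)^(k-1)×p = (5/12)^4×7/12 = 4375/248832

P(X=5) = 4375/248832 ≈ 1.76%


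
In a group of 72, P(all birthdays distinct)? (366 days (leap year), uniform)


P(all different) = Π(366-i)/366 for i=0..71
= (366/366)×(365/366)×...×(295/366)
= 0.000559

P ≈ 0.0006 ≈ 0.06%


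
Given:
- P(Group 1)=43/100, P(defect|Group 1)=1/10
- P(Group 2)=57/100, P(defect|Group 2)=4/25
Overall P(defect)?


P(B) = Σ P(B|Aᵢ)×P(Aᵢ)
  1/10×43/100 = 43/1000
  4/25×57/100 = 57/625
Sum = 671/5000

P(defect) = 671/5000 ≈ 13.42%


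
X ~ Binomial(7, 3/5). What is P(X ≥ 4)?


P(X ≥ 4) = Σ P(X=i) for i=4..7
P(X=4) = 4536/15625
P(X=5) = 20412/78125
P(X=6) = 10206/78125
P(X=7) = 2187/78125
Sum = 11097/15625

P(X ≥ 4) = 11097/15625 ≈ 71.02%


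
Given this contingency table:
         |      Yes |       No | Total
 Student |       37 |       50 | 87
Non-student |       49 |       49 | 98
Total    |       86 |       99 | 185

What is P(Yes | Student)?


P(Yes | Student) = 37/(37+50) = 37/87

P(Yes|Student) = 37/87 ≈ 42.53%


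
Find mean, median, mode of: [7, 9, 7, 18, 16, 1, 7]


Sorted: [1, 7, 7, 7, 9, 16, 18]
Mean = 65/7
Median = 7
Freq: {7: 3, 9: 1, 18: 1, 16: 1, 1: 1}
Mode: [7]

Mean=65/7, Median=7, Mode=7


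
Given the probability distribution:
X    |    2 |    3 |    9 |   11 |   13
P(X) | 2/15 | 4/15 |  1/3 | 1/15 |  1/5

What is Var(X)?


E[X] = 37/5
E[X²] = 359/5
Var(X) = E[X²] - (E[X])² = 359/5 - 1369/25 = 426/25

Var(X) = 426/25 ≈ 17.0400


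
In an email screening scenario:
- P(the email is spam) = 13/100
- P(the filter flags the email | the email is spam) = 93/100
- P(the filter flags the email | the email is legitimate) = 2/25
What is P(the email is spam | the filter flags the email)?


Using Bayes' theorem:
P(A|B) = P(B|A)·P(A) / P(B)

P(the filter flags the email) = 93/100 × 13/100 + 2/25 × 87/100
= 1209/10000 + 87/1250 = 381/2000

P(the email is spam|the filter flags the email) = (1209/10000) / (381/2000) = 403/635

P(the email is spam|the filter flags the email) = 403/635 ≈ 63.46%


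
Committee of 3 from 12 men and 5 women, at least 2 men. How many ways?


Count by #men:
  2M,1W: C(12,2)×C(5,1)=330
  3M,0W: C(12,3)×C(5,0)=220
Total = 550

550


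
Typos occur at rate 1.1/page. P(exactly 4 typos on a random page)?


Poisson(λ=1.1): P(X=4) = e^(-λ)×λ^k/k!
= e^(-1.1) × 1.1^4 / 4!
≈ 0.3328710837 × 1.4641 / 24 ≈ 0.020307

P(X=4) ≈ 0.020307 ≈ 2.03%


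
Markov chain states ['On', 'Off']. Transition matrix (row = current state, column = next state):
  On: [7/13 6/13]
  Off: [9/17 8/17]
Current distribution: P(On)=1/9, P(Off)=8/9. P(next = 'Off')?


P(next=Off) = Σᵢ P(now=i)×P(i→Off)
= 1/9×6/13 + 8/9×8/17
= 2/39 + 64/153 = 934/1989

P = 934/1989 ≈ 0.4696


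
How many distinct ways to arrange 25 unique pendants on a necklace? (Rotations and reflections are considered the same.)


Free circular arrangements: rotations and reflections both identified.
(n-1)!/2 = 24!/2 = 620448401733239439360000/2 = 310224200866619719680000

310224200866619719680000


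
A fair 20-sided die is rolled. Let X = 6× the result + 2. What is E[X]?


E[die] = (1+20)/2 = 21/2
E[X] = 6×21/2 + 2 = 65

E[X] = 65


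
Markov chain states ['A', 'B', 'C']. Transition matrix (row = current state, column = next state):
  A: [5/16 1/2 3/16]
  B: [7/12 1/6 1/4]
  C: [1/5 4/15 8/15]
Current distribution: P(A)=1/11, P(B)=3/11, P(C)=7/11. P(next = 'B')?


P(next=B) = Σᵢ P(now=i)×P(i→B)
= 1/11×1/2 + 3/11×1/6 + 7/11×4/15
= 1/22 + 1/22 + 28/165 = 43/165

P = 43/165 ≈ 0.2606


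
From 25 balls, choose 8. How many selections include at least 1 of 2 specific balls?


Complement: C(25,8) - C(23,8) = 1081575 - 490314 = 591261

591261


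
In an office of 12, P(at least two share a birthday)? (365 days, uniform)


P(all different) = Π(365-i)/365 for i=0..11
= 0.832975
P(match) = 1 - 0.832975 = 0.167025

P ≈ 0.1670 ≈ 16.70%


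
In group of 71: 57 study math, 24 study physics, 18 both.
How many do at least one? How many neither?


|A∪B| = 57+24-18 = 63
Neither = 71-63 = 8

At least one: 63; Neither: 8


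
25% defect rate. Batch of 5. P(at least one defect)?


P(all good) = (3/4)^5 = 243/1024
P(≥1 defect) = 781/1024

P = 781/1024 ≈ 76.27%


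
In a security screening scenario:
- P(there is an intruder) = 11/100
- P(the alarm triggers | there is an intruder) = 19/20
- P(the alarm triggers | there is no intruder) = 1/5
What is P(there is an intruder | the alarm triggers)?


Using Bayes' theorem:
P(A|B) = P(B|A)·P(A) / P(B)

P(the alarm triggers) = 19/20 × 11/100 + 1/5 × 89/100
= 209/2000 + 89/500 = 113/400

P(there is an intruder|the alarm triggers) = (209/2000) / (113/400) = 209/565

P(there is an intruder|the alarm triggers) = 209/565 ≈ 36.99%


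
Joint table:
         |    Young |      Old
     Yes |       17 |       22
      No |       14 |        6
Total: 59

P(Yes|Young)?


P(Yes|Young) = 17/(17+14) = 17/31

P = 17/31 ≈ 54.84%


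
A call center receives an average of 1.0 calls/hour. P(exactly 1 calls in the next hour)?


Poisson(λ=1.0): P(X=1) = e^(-λ)×λ^k/k!
= e^(-1.0) × 1.0^1 / 1!
≈ 0.3678794412 × 1 / 1 ≈ 0.367879

P(X=1) ≈ 0.367879 ≈ 36.79%


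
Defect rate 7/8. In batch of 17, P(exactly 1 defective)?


Binomial: P(X=1) = C(17,1)×p^1×(1-p)^16
= 17 × 7/8 × 1/281474976710656 = 119/2251799813685248

P(X=1) = 119/2251799813685248 ≈ 0.00%


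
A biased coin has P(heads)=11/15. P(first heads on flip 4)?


Geometric: P(X=4) = (1-p)^(k-1)×p = (4/15)^3×11/15 = 704/50625

P(X=4) = 704/50625 ≈ 1.39%


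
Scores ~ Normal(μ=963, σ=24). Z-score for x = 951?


z = (x - μ)/σ = (951 - 963)/24 = -0.5

z = -0.5


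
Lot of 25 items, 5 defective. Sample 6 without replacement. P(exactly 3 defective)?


Hypergeometric: C(5,3)×C(20,3)/C(25,6)
= 10×1140/177100 = 114/1771

P(X=3) = 114/1771 ≈ 6.44%


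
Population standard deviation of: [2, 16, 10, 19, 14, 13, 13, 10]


Mean = 97/8
  (2-97/8)²=6561/64
  (16-97/8)²=961/64
  (10-97/8)²=289/64
  (19-97/8)²=3025/64
  (14-97/8)²=225/64
  (13-97/8)²=49/64
  (13-97/8)²=49/64
  (10-97/8)²=289/64
Σ(x-μ)² = 1431/8
σ² = (1431/8)/8 = 1431/64

σ = √(1431/64) ≈ 4.7286


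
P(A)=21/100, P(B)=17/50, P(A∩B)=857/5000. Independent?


P(A)×P(B) = 357/5000
P(A∩B) = 857/5000
Not equal → NOT independent

No, not independent


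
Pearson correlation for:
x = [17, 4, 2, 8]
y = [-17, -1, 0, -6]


n=4, Σx=31, Σy=-24, Σxy=-341, Σx²=373, Σy²=326
r = (4×(-341) - 31×(-24))/√((4×373 - 31²)(4×326 - (-24)²))
= -620/√(531×728) = -620/√386568 ≈ -620/621.7459 ≈ -0.9972

r ≈ -0.9972


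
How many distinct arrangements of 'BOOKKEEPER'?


Letters: 10, freq: {'B': 1, 'O': 2, 'K': 2, 'E': 3, 'P': 1, 'R': 1}
10!/(1!×2!×2!×3!×1!×1!) = 3628800/24 = 151200

151200


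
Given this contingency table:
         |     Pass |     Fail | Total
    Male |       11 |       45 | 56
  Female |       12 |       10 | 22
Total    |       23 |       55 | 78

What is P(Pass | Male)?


P(Pass | Male) = 11/(11+45) = 11/56

P(Pass|Male) = 11/56 ≈ 19.64%


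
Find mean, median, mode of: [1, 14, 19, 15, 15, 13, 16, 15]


Sorted: [1, 13, 14, 15, 15, 15, 16, 19]
Mean = 108/8 = 27/2
Median = 15
Freq: {1: 1, 14: 1, 19: 1, 15: 3, 13: 1, 16: 1}
Mode: [15]

Mean=27/2, Median=15, Mode=15


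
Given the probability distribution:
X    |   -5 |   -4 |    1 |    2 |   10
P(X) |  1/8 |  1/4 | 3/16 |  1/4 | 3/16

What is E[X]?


E[X] = Σ x·P(X=x)
= (-5)×(1/8) + (-4)×(1/4) + (1)×(3/16) + (2)×(1/4) + (10)×(3/16)
= 15/16

E[X] = 15/16


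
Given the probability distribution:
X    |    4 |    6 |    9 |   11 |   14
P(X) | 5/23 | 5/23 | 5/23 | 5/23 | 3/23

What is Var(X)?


E[X] = 192/23
E[X²] = 1858/23
Var(X) = E[X²] - (E[X])² = 1858/23 - 36864/529 = 5870/529

Var(X) = 5870/529 ≈ 11.0964


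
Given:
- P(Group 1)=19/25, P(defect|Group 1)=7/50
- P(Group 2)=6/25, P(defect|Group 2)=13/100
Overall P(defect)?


P(B) = Σ P(B|Aᵢ)×P(Aᵢ)
  7/50×19/25 = 133/1250
  13/100×6/25 = 39/1250
Sum = 86/625

P(defect) = 86/625 ≈ 13.76%


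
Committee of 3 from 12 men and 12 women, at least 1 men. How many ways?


Count by #men:
  1M,2W: C(12,1)×C(12,2)=792
  2M,1W: C(12,2)×C(12,1)=792
  3M,0W: C(12,3)×C(12,0)=220
Total = 1804

1804


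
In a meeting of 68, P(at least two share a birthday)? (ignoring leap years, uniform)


P(all different) = Π(365-i)/365 for i=0..67
= 0.001274
P(match) = 1 - 0.001274 = 0.998726

P ≈ 0.9987 ≈ 99.87%


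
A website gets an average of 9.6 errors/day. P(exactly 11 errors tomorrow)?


Poisson(λ=9.6): P(X=11) = e^(-λ)×λ^k/k!
= e^(-9.6) × 9.6^11 / 11!
≈ 6.772873649e-05 × 63823933055.2 / 39916800 ≈ 0.108293

P(X=11) ≈ 0.108293 ≈ 10.83%


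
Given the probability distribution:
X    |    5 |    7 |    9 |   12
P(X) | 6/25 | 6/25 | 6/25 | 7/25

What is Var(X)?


E[X] = 42/5
E[X²] = 1938/25
Var(X) = E[X²] - (E[X])² = 1938/25 - 1764/25 = 174/25

Var(X) = 174/25 ≈ 6.9600


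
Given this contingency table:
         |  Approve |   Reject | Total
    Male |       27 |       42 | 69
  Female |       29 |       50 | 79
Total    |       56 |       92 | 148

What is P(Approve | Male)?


P(Approve | Male) = 27/(27+42) = 27/69 = 9/23

P(Approve|Male) = 9/23 ≈ 39.13%


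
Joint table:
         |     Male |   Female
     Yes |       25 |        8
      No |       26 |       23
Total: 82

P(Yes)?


P(Yes) = (25+8)/82 = 33/82

P(Yes) = 33/82 ≈ 40.24%


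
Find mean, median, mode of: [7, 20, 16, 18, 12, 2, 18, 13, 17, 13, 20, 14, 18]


Sorted: [2, 7, 12, 13, 13, 14, 16, 17, 18, 18, 18, 20, 20]
Mean = 188/13
Median = 16
Freq: {7: 1, 20: 2, 16: 1, 18: 3, 12: 1, 2: 1, 13: 2, 17: 1, 14: 1}
Mode: [18]

Mean=188/13, Median=16, Mode=18


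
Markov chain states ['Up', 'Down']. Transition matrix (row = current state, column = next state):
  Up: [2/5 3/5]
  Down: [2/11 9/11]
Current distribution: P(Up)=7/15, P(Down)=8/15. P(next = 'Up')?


P(next=Up) = Σᵢ P(now=i)×P(i→Up)
= 7/15×2/5 + 8/15×2/11
= 14/75 + 16/165 = 78/275

P = 78/275 ≈ 0.2836


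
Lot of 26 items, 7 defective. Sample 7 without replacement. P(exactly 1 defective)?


Hypergeometric: C(7,1)×C(19,6)/C(26,7)
= 7×27132/657800 = 47481/164450

P(X=1) = 47481/164450 ≈ 28.87%


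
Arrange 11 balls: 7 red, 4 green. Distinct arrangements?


11!/(7!×4!) = 330

330


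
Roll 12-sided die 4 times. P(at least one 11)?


P(no 11)^4 = (11/12)^4 = 14641/20736
P(≥1) = 1 - 14641/20736 = 6095/20736

P = 6095/20736 ≈ 29.39%


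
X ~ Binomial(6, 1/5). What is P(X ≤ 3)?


P(X ≤ 3) = Σ P(X=i) for i=0..3
P(X=0) = 4096/15625
P(X=1) = 6144/15625
P(X=2) = 768/3125
P(X=3) = 256/3125
Sum = 3072/3125

P(X ≤ 3) = 3072/3125 ≈ 98.30%


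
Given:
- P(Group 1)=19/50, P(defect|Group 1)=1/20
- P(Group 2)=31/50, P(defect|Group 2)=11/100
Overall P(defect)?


P(B) = Σ P(B|Aᵢ)×P(Aᵢ)
  1/20×19/50 = 19/1000
  11/100×31/50 = 341/5000
Sum = 109/1250

P(defect) = 109/1250 ≈ 8.72%


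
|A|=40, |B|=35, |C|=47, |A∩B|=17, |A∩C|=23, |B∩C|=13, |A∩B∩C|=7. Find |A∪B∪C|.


|A∪B∪C| = 40+35+47-17-23-13+7 = 76

|A∪B∪C| = 76


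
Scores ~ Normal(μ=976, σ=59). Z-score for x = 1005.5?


z = (x - μ)/σ = (1005.5 - 976)/59 = 0.5

z = 0.5


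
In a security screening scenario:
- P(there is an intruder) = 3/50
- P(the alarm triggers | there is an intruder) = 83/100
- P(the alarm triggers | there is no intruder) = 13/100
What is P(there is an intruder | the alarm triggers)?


Using Bayes' theorem:
P(A|B) = P(B|A)·P(A) / P(B)

P(the alarm triggers) = 83/100 × 3/50 + 13/100 × 47/50
= 249/5000 + 611/5000 = 43/250

P(there is an intruder|the alarm triggers) = (249/5000) / (43/250) = 249/860

P(there is an intruder|the alarm triggers) = 249/860 ≈ 28.95%


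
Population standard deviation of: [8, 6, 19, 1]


Mean = 34/4 = 17/2
  (8-17/2)²=1/4
  (6-17/2)²=25/4
  (19-17/2)²=441/4
  (1-17/2)²=225/4
Σ(x-μ)² = 173
σ² = 173/4

σ = √(173/4) ≈ 6.5765


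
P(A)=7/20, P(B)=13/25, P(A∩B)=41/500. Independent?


P(A)×P(B) = 91/500
P(A∩B) = 41/500
Not equal → NOT independent

No, not independent


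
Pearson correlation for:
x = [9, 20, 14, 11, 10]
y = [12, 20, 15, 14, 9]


n=5, Σx=64, Σy=70, Σxy=962, Σx²=898, Σy²=1046
r = (5×962 - 64×70)/√((5×898 - 64²)(5×1046 - 70²))
= 330/√(394×330) = 330/√130020 ≈ 330/360.5829 ≈ 0.9152

r ≈ 0.9152


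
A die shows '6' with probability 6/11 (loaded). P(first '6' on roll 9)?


Geometric: P(X=9) = (1-p)^(k-1)×p = (5/11)^8×6/11 = 2343750/2357947691

P(X=9) = 2343750/2357947691 ≈ 0.10%


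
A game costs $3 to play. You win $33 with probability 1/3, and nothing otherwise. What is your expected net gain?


E[gain] = (33-3)×1/3 + (-3)×2/3
= 10 - 2 = 8

Expected net gain = $8 ≈ $8.00


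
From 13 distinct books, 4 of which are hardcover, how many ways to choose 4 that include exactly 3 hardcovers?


Choose 3 of the 4 hardcovers and 1 of the other 9 books:
C(4,3)×C(9,1) = 4×9 = 36

36


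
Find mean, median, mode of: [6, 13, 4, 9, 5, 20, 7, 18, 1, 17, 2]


Sorted: [1, 2, 4, 5, 6, 7, 9, 13, 17, 18, 20]
Mean = 102/11
Median = 7
Freq: {6: 1, 13: 1, 4: 1, 9: 1, 5: 1, 20: 1, 7: 1, 18: 1, 1: 1, 17: 1, 2: 1}
Mode: No mode

Mean=102/11, Median=7, Mode=No mode


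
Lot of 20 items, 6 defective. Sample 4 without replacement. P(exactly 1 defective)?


Hypergeometric: C(6,1)×C(14,3)/C(20,4)
= 6×364/4845 = 728/1615

P(X=1) = 728/1615 ≈ 45.08%


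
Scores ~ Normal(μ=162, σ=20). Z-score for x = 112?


z = (x - μ)/σ = (112 - 162)/20 = -2.5

z = -2.5


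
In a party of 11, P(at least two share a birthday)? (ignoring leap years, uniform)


P(all different) = Π(365-i)/365 for i=0..10
= 0.858859
P(match) = 1 - 0.858859 = 0.141141

P ≈ 0.1411 ≈ 14.11%


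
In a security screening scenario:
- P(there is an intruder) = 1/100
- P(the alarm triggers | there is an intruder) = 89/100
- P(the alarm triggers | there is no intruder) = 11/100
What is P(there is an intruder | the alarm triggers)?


Using Bayes' theorem:
P(A|B) = P(B|A)·P(A) / P(B)

P(the alarm triggers) = 89/100 × 1/100 + 11/100 × 99/100
= 89/10000 + 1089/10000 = 589/5000

P(there is an intruder|the alarm triggers) = (89/10000) / (589/5000) = 89/1178

P(there is an intruder|the alarm triggers) = 89/1178 ≈ 7.56%


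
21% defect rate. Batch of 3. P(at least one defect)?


P(all good) = (79/100)^3 = 493039/1000000
P(≥1 defect) = 506961/1000000

P = 506961/1000000 ≈ 50.70%


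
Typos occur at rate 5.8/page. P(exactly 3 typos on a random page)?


Poisson(λ=5.8): P(X=3) = e^(-λ)×λ^k/k!
= e^(-5.8) × 5.8^3 / 3!
≈ 0.003027554745 × 195.112 / 6 ≈ 0.098452

P(X=3) ≈ 0.098452 ≈ 9.85%


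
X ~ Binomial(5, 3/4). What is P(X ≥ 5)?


P(X ≥ 5) = Σ P(X=i) for i=5..5
P(X=5) = 243/1024
Sum = 243/1024

P(X ≥ 5) = 243/1024 ≈ 23.73%


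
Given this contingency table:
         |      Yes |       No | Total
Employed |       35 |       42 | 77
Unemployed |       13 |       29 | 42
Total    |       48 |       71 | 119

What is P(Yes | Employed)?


P(Yes | Employed) = 35/(35+42) = 35/77 = 5/11

P(Yes|Employed) = 5/11 ≈ 45.45%


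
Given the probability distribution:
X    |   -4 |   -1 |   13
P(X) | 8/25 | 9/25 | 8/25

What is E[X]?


E[X] = Σ x·P(X=x)
= (-4)×(8/25) + (-1)×(9/25) + (13)×(8/25)
= 63/25

E[X] = 63/25


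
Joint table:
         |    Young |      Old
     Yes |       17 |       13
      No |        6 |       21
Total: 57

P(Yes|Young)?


P(Yes|Young) = 17/(17+6) = 17/23

P = 17/23 ≈ 73.91%


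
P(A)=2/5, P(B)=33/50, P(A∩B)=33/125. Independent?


P(A)×P(B) = 33/125
P(A∩B) = 33/125
Equal ✓ → Independent

Yes, independent


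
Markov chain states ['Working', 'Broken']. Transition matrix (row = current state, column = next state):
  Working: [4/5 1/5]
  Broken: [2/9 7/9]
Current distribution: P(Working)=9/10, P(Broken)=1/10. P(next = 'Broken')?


P(next=Broken) = Σᵢ P(now=i)×P(i→Broken)
= 9/10×1/5 + 1/10×7/9
= 9/50 + 7/90 = 58/225

P = 58/225 ≈ 0.2578


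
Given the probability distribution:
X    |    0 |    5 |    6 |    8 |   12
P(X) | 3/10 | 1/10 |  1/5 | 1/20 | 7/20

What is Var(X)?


E[X] = 63/10
E[X²] = 633/10
Var(X) = E[X²] - (E[X])² = 633/10 - 3969/100 = 2361/100

Var(X) = 2361/100 ≈ 23.6100


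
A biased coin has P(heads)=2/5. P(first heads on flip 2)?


Geometric: P(X=2) = (1-p)^(k-1)×p = (3/5)^1×2/5 = 6/25

P(X=2) = 6/25 ≈ 24.00%


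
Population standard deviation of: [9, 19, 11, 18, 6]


Mean = 63/5
  (9-63/5)²=324/25
  (19-63/5)²=1024/25
  (11-63/5)²=64/25
  (18-63/5)²=729/25
  (6-63/5)²=1089/25
Σ(x-μ)² = 646/5
σ² = (646/5)/5 = 646/25

σ = √(646/25) ≈ 5.0833


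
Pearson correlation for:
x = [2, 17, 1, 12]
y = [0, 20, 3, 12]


n=4, Σx=32, Σy=35, Σxy=487, Σx²=438, Σy²=553
r = (4×487 - 32×35)/√((4×438 - 32²)(4×553 - 35²))
= 828/√(728×987) = 828/√718536 ≈ 828/847.6650 ≈ 0.9768

r ≈ 0.9768


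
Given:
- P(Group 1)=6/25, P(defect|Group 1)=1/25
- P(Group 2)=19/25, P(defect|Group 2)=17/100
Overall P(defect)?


P(B) = Σ P(B|Aᵢ)×P(Aᵢ)
  1/25×6/25 = 6/625
  17/100×19/25 = 323/2500
Sum = 347/2500

P(defect) = 347/2500 ≈ 13.88%


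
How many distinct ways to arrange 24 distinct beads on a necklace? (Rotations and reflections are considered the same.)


Free circular arrangements: rotations and reflections both identified.
(n-1)!/2 = 23!/2 = 25852016738884976640000/2 = 12926008369442488320000

12926008369442488320000


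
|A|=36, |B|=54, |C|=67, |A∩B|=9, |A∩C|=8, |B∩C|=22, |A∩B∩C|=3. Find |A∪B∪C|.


|A∪B∪C| = 36+54+67-9-8-22+3 = 121

|A∪B∪C| = 121


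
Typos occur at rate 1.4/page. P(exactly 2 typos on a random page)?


Poisson(λ=1.4): P(X=2) = e^(-λ)×λ^k/k!
= e^(-1.4) × 1.4^2 / 2!
≈ 0.2465969639 × 1.96 / 2 ≈ 0.241665

P(X=2) ≈ 0.241665 ≈ 24.17%


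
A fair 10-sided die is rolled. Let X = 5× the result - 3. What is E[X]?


E[die] = (1+10)/2 = 11/2
E[X] = 5×11/2 - 3 = 49/2

E[X] = 49/2


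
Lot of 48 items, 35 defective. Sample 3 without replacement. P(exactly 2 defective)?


Hypergeometric: C(35,2)×C(13,1)/C(48,3)
= 595×13/17296 = 7735/17296

P(X=2) = 7735/17296 ≈ 44.72%


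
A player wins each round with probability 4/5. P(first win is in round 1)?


Geometric: P(X=1) = (1-p)^(k-1)×p = (1/5)^0×4/5 = 4/5

P(X=1) = 4/5 ≈ 80.00%


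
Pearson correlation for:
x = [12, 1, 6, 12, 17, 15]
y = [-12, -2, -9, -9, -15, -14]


n=6, Σx=63, Σy=-61, Σxy=-773, Σx²=839, Σy²=731
r = (6×(-773) - 63×(-61))/√((6×839 - 63²)(6×731 - (-61)²))
= -795/√(1065×665) = -795/√708225 ≈ -795/841.5610 ≈ -0.9447

r ≈ -0.9447


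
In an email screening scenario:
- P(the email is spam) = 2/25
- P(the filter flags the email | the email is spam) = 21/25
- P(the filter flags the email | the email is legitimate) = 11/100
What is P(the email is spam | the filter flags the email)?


Using Bayes' theorem:
P(A|B) = P(B|A)·P(A) / P(B)

P(the filter flags the email) = 21/25 × 2/25 + 11/100 × 23/25
= 42/625 + 253/2500 = 421/2500

P(the email is spam|the filter flags the email) = (42/625) / (421/2500) = 168/421

P(the email is spam|the filter flags the email) = 168/421 ≈ 39.90%


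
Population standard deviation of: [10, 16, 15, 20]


Mean = 61/4
  (10-61/4)²=441/16
  (16-61/4)²=9/16
  (15-61/4)²=1/16
  (20-61/4)²=361/16
Σ(x-μ)² = 203/4
σ² = (203/4)/4 = 203/16

σ = √(203/16) ≈ 3.5620


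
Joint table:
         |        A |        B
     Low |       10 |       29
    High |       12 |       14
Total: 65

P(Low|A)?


P(Low|A) = 10/(10+12) = 10/22 = 5/11

P = 5/11 ≈ 45.45%


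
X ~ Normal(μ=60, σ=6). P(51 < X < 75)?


z₁=(51-60)/6=-1.5, z₂=(75-60)/6=2.5
P = Φ(2.5) - Φ(-1.5) = 0.993790 - 0.066807 = 0.926983 ≈ 0.9270

P(51 < X < 75) ≈ 0.9270


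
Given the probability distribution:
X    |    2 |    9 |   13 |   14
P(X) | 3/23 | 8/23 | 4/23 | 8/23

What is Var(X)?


E[X] = 242/23
E[X²] = 2904/23
Var(X) = E[X²] - (E[X])² = 2904/23 - 58564/529 = 8228/529

Var(X) = 8228/529 ≈ 15.5539


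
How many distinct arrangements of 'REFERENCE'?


Letters: 9, freq: {'R': 2, 'E': 4, 'F': 1, 'N': 1, 'C': 1}
9!/(2!×4!×1!×1!×1!) = 362880/48 = 7560

7560


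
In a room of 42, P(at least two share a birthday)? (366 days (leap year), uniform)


P(all different) = Π(366-i)/366 for i=0..41
= 0.086572
P(match) = 1 - 0.086572 = 0.913428

P ≈ 0.9134 ≈ 91.34%


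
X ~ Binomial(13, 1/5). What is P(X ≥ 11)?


P(X ≥ 11) = Σ P(X=i) for i=11..13
P(X=11) = 1248/1220703125
P(X=12) = 52/1220703125
P(X=13) = 1/1220703125
Sum = 1301/1220703125

P(X ≥ 11) = 1301/1220703125 ≈ 0.00%


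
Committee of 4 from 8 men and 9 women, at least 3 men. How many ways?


Count by #men:
  3M,1W: C(8,3)×C(9,1)=504
  4M,0W: C(8,4)×C(9,0)=70
Total = 574

574


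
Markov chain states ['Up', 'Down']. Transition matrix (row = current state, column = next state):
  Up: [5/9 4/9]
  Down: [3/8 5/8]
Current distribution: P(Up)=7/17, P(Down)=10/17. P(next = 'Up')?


P(next=Up) = Σᵢ P(now=i)×P(i→Up)
= 7/17×5/9 + 10/17×3/8
= 35/153 + 15/68 = 275/612

P = 275/612 ≈ 0.4493


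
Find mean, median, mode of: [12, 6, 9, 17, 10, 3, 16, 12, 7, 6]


Sorted: [3, 6, 6, 7, 9, 10, 12, 12, 16, 17]
Mean = 98/10 = 49/5
Median = 19/2
Freq: {12: 2, 6: 2, 9: 1, 17: 1, 10: 1, 3: 1, 16: 1, 7: 1}
Mode: [6, 12]

Mean=49/5, Median=19/2, Mode=[6, 12]


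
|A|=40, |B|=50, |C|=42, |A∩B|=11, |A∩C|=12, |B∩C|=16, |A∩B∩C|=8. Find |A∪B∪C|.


|A∪B∪C| = 40+50+42-11-12-16+8 = 101

|A∪B∪C| = 101


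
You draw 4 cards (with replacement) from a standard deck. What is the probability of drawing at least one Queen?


P(not a Queen) = 48/52 = 12/13
P(none in 4 draws) = (12/13)^4 = 20736/28561
P(≥1 Queen) = 1 - 20736/28561 = 7825/28561

P = 7825/28561 ≈ 27.40%


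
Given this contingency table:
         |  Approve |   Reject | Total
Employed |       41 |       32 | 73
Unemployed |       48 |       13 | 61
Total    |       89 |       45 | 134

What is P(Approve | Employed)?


P(Approve | Employed) = 41/(41+32) = 41/73

P(Approve|Employed) = 41/73 ≈ 56.16%


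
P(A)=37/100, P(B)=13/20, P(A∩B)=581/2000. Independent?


P(A)×P(B) = 481/2000
P(A∩B) = 581/2000
Not equal → NOT independent

No, not independent


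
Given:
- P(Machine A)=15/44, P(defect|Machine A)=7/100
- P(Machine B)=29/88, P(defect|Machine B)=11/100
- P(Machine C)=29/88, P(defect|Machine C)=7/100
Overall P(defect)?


P(B) = Σ P(B|Aᵢ)×P(Aᵢ)
  7/100×15/44 = 21/880
  11/100×29/88 = 29/800
  7/100×29/88 = 203/8800
Sum = 183/2200

P(defect) = 183/2200 ≈ 8.32%


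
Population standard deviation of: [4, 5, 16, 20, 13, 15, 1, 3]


Mean = 77/8
  (4-77/8)²=2025/64
  (5-77/8)²=1369/64
  (16-77/8)²=2601/64
  (20-77/8)²=6889/64
  (13-77/8)²=729/64
  (15-77/8)²=1849/64
  (1-77/8)²=4761/64
  (3-77/8)²=2809/64
Σ(x-μ)² = 2879/8
σ² = (2879/8)/8 = 2879/64

σ = √(2879/64) ≈ 6.7070


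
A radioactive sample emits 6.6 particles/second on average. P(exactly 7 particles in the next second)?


Poisson(λ=6.6): P(X=7) = e^(-λ)×λ^k/k!
= e^(-6.6) × 6.6^7 / 7!
≈ 0.001360368038 × 545516.070106 / 5040 ≈ 0.147243

P(X=7) ≈ 0.147243 ≈ 14.72%


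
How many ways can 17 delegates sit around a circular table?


Circular arrangements of 17 distinct objects: fix one position to break rotational symmetry.
(n-1)! = 16! = 20922789888000

20922789888000


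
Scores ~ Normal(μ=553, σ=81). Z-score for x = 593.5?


z = (x - μ)/σ = (593.5 - 553)/81 = 0.5

z = 0.5


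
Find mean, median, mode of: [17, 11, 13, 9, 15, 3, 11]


Sorted: [3, 9, 11, 11, 13, 15, 17]
Mean = 79/7
Median = 11
Freq: {17: 1, 11: 2, 13: 1, 9: 1, 15: 1, 3: 1}
Mode: [11]

Mean=79/7, Median=11, Mode=11


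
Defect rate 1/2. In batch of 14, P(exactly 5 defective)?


Binomial: P(X=5) = C(14,5)×p^5×(1-p)^9
= 2002 × 1/32 × 1/512 = 1001/8192

P(X=5) = 1001/8192 ≈ 12.22%


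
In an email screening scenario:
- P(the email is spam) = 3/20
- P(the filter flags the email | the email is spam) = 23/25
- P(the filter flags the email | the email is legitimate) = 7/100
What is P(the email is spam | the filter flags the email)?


Using Bayes' theorem:
P(A|B) = P(B|A)·P(A) / P(B)

P(the filter flags the email) = 23/25 × 3/20 + 7/100 × 17/20
= 69/500 + 119/2000 = 79/400

P(the email is spam|the filter flags the email) = (69/500) / (79/400) = 276/395

P(the email is spam|the filter flags the email) = 276/395 ≈ 69.87%


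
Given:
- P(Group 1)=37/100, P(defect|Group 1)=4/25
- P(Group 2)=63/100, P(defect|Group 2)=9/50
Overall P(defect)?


P(B) = Σ P(B|Aᵢ)×P(Aᵢ)
  4/25×37/100 = 37/625
  9/50×63/100 = 567/5000
Sum = 863/5000

P(defect) = 863/5000 ≈ 17.26%


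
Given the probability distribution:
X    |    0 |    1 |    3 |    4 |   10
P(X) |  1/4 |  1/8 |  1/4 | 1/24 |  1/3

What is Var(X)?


E[X] = 35/8
E[X²] = 291/8
Var(X) = E[X²] - (E[X])² = 291/8 - 1225/64 = 1103/64

Var(X) = 1103/64 ≈ 17.2344


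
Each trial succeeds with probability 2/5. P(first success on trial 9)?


Geometric: P(X=9) = (1-p)^(k-1)×p = (3/5)^8×2/5 = 13122/1953125

P(X=9) = 13122/1953125 ≈ 0.67%


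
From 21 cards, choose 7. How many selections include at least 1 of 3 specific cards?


Complement: C(21,7) - C(18,7) = 116280 - 31824 = 84456

84456


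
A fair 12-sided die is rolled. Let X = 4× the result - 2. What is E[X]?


E[die] = (1+12)/2 = 13/2
E[X] = 4×13/2 - 2 = 24

E[X] = 24


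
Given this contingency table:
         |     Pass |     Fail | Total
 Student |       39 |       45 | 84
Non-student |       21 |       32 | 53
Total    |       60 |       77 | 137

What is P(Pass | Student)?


P(Pass | Student) = 39/(39+45) = 39/84 = 13/28

P(Pass|Student) = 13/28 ≈ 46.43%


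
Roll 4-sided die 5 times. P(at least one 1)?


P(no 1)^5 = (3/4)^5 = 243/1024
P(≥1) = 1 - 243/1024 = 781/1024

P = 781/1024 ≈ 76.27%


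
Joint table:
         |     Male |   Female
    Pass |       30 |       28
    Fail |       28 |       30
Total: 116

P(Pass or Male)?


P(Pass∨Male) = P(Pass) + P(Male) - P(Pass∧Male)
= (58 + 58 - 30)/116 = 86/116 = 43/58

P = 43/58 ≈ 74.14%


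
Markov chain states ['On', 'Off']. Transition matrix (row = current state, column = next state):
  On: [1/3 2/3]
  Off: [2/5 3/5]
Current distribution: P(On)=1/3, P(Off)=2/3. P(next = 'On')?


P(next=On) = Σᵢ P(now=i)×P(i→On)
= 1/3×1/3 + 2/3×2/5
= 1/9 + 4/15 = 17/45

P = 17/45 ≈ 0.3778


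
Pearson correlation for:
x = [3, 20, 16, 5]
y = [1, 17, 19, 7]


n=4, Σx=44, Σy=44, Σxy=682, Σx²=690, Σy²=700
r = (4×682 - 44×44)/√((4×690 - 44²)(4×700 - 44²))
= 792/√(824×864) = 792/√711936 ≈ 792/843.7630 ≈ 0.9387

r ≈ 0.9387


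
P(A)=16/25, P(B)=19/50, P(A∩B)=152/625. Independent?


P(A)×P(B) = 152/625
P(A∩B) = 152/625
Equal ✓ → Independent

Yes, independent


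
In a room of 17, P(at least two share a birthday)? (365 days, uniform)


P(all different) = Π(365-i)/365 for i=0..16
= 0.684992
P(match) = 1 - 0.684992 = 0.315008

P ≈ 0.3150 ≈ 31.50%


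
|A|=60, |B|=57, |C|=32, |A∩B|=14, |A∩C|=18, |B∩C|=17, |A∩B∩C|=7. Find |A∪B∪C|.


|A∪B∪C| = 60+57+32-14-18-17+7 = 107

|A∪B∪C| = 107


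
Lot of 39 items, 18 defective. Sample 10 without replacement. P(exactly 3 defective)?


Hypergeometric: C(18,3)×C(21,7)/C(39,10)
= 816×116280/635745396 = 24480/164021

P(X=3) = 24480/164021 ≈ 14.92%


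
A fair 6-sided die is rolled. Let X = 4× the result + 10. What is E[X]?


E[die] = (1+6)/2 = 7/2
E[X] = 4×7/2 + 10 = 24

E[X] = 24


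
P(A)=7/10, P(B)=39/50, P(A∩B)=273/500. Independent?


P(A)×P(B) = 273/500
P(A∩B) = 273/500
Equal ✓ → Independent

Yes, independent


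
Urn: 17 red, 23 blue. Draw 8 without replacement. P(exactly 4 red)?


Hypergeometric: C(17,4)×C(23,4)/C(40,8)
= 2380×8855/76904685 = 22540/82251

P(X=4) = 22540/82251 ≈ 27.40%


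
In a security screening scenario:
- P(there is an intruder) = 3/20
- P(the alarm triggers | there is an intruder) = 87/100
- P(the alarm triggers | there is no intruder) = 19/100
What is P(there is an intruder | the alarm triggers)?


Using Bayes' theorem:
P(A|B) = P(B|A)·P(A) / P(B)

P(the alarm triggers) = 87/100 × 3/20 + 19/100 × 17/20
= 261/2000 + 323/2000 = 73/250

P(there is an intruder|the alarm triggers) = (261/2000) / (73/250) = 261/584

P(there is an intruder|the alarm triggers) = 261/584 ≈ 44.69%


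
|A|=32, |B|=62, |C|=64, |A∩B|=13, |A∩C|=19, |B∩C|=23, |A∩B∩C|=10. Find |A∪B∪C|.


|A∪B∪C| = 32+62+64-13-19-23+10 = 113

|A∪B∪C| = 113


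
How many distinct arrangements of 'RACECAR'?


Letters: 7, freq: {'R': 2, 'A': 2, 'C': 2, 'E': 1}
7!/(2!×2!×2!×1!) = 5040/8 = 630

630


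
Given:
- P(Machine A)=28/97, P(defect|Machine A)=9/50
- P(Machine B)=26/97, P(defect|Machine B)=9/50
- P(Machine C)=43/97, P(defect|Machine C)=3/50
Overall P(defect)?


P(B) = Σ P(B|Aᵢ)×P(Aᵢ)
  9/50×28/97 = 126/2425
  9/50×26/97 = 117/2425
  3/50×43/97 = 129/4850
Sum = 123/970

P(defect) = 123/970 ≈ 12.68%
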